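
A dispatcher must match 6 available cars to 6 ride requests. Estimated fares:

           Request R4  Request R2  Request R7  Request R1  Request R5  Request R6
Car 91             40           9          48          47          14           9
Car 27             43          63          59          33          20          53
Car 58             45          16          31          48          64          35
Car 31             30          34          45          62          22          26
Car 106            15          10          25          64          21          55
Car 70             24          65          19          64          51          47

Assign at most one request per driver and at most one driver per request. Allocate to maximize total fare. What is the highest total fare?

Optimal: Car 91→Request R4 ($40), Car 27→Request R7 ($59), Car 58→Request R5 ($64), Car 31→Request R1 ($62), Car 106→Request R6 ($55), Car 70→Request R2 ($65) — total 40+59+64+62+55+65 = $345.
Max-entry greedy (repeatedly take the single best remaining cell) gives $318, worse by 27.
Next-best assignment: Car 91→Request R7, Car 27→Request R4, Car 58→Request R5, Car 31→Request R1, Car 106→Request R6, Car 70→Request R2 = $337.

Maximum total: $345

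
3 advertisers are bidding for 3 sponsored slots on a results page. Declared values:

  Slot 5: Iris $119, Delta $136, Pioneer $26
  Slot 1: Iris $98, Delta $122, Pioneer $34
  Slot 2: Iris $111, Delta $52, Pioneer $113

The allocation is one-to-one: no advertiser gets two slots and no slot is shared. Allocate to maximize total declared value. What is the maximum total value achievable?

Maximum total: $354

This is the linear assignment problem.
Optimal: Iris→Slot 5 ($119), Delta→Slot 1 ($122), Pioneer→Slot 2 ($113) — total 119+122+113 = $354.
Max-entry greedy (repeatedly take the single best remaining cell) gives $347, worse by 7.
Next-best assignment: Iris→Slot 1, Delta→Slot 5, Pioneer→Slot 2 = $347.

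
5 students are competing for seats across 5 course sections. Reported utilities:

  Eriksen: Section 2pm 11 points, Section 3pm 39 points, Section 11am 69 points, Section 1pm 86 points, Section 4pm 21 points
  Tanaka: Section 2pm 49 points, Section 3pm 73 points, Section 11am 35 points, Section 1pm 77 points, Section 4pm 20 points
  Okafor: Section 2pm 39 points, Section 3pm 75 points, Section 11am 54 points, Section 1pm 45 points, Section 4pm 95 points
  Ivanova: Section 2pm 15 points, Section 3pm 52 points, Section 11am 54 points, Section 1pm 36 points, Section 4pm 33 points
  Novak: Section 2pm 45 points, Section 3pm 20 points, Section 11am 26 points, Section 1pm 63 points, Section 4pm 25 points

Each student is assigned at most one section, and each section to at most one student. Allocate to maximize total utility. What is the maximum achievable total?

Maximum total: 353 points

Optimal: Eriksen→Section 1pm (86 points), Tanaka→Section 3pm (73 points), Okafor→Section 4pm (95 points), Ivanova→Section 11am (54 points), Novak→Section 2pm (45 points) — total 86+73+95+54+45 = 353 points.
Column-greedy (each section in turn goes to its best remaining student) gives 289 points, worse by 64.
Checked against all permutations: 353 points is optimal.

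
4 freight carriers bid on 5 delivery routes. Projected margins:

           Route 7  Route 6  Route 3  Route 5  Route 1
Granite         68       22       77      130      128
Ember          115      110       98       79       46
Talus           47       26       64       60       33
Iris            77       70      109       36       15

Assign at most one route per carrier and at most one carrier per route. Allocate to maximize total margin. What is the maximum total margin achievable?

Maximum total: $412k

Treat this as an assignment problem: match each carrier to one route.
Optimal: Granite→Route 1 ($128k), Ember→Route 7 ($115k), Talus→Route 5 ($60k), Iris→Route 3 ($109k) — total 128+115+60+109 = $412k.
Row-greedy (each carrier in turn takes its best remaining route) gives $379k, worse by 33.
Next-best assignment: Granite→Route 1, Ember→Route 6, Talus→Route 5, Iris→Route 3 = $407k.
No other one-to-one assignment exceeds $412k.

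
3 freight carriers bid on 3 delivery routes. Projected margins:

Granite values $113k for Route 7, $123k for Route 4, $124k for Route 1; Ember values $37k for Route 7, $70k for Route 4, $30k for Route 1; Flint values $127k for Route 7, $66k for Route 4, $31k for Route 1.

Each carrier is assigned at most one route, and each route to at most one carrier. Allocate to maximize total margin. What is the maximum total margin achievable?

Optimal: Granite→Route 1 ($124k), Ember→Route 4 ($70k), Flint→Route 7 ($127k) — total 124+70+127 = $321k.
Column-greedy (each route in turn goes to its best remaining carrier) gives $280k, worse by 41.
Swapping Granite↔Ember (Granite→Route 4 $123k, Ember→Route 1 $30k) loses 41.
Checked against all permutations: $321k is optimal.

Max total: $321k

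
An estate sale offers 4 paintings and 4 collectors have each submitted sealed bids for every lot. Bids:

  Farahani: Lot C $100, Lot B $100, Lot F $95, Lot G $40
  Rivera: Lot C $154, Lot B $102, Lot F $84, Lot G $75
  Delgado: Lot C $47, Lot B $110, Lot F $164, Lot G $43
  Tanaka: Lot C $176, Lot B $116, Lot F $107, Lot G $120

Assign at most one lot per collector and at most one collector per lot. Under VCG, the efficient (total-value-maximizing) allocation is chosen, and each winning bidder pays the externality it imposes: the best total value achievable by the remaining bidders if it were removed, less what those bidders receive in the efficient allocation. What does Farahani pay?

Efficient allocation: Farahani→Lot B ($100), Rivera→Lot C ($154), Delgado→Lot F ($164), Tanaka→Lot G ($120); total welfare W = $538.
Farahani receives Lot B at value $100, so the others get W − 100 = $438.
Without Farahani: best allocation of the remaining 3 bidders over all 4 lots is Rivera→Lot B ($102), Delgado→Lot F ($164), Tanaka→Lot C ($176), total $442.
VCG payment = (others' best without Farahani) − (others' welfare with Farahani) = 442 − 438 = $4.

Farahani pays $4.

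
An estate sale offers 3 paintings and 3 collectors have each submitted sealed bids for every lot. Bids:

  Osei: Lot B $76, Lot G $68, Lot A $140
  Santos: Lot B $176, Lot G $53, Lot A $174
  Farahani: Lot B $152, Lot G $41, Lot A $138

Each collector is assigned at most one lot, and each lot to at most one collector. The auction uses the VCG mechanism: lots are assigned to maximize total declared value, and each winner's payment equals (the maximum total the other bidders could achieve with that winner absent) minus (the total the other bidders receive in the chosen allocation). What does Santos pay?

Efficient allocation: Osei→Lot G ($68), Santos→Lot A ($174), Farahani→Lot B ($152); total welfare W = $394.
Santos receives Lot A at value $174, so the others get W − 174 = $220.
Without Santos: best allocation of the remaining 2 bidders over all 3 lots is Osei→Lot A ($140), Farahani→Lot B ($152), total $292.
VCG payment = (others' best without Santos) − (others' welfare with Santos) = 292 − 220 = $72.

Santos pays $72.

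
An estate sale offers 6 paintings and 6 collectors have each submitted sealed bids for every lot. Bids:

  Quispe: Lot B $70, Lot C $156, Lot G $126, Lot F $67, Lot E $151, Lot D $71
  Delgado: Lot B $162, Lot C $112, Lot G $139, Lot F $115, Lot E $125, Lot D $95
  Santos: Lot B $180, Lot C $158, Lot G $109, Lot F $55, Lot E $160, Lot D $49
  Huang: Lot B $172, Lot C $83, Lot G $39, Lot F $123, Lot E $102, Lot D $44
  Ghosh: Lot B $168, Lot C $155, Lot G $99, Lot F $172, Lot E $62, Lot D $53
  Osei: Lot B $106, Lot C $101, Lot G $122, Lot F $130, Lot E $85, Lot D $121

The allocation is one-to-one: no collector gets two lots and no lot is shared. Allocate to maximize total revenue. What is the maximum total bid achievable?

Treat this as an assignment problem: match each collector to one lot.
Optimal: Quispe→Lot C ($156), Delgado→Lot G ($139), Santos→Lot E ($160), Huang→Lot B ($172), Ghosh→Lot F ($172), Osei→Lot D ($121) — total 156+139+160+172+172+121 = $920.
Column-greedy (each lot in turn goes to its best remaining collector) gives $870, worse by 50.

Maximum total: $920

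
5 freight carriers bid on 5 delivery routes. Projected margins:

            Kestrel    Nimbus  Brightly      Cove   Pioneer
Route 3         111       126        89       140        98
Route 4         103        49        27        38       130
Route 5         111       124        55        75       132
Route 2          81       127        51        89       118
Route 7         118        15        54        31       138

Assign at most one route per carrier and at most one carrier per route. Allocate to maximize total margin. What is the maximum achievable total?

Optimal: Kestrel→Route 7 ($118k), Nimbus→Route 2 ($127k), Brightly→Route 5 ($55k), Cove→Route 3 ($140k), Pioneer→Route 4 ($130k) — total 118+127+55+140+130 = $570k.
Column-greedy (each route in turn goes to its best remaining carrier) gives $529k, worse by 41.
Checked against all permutations: $570k is optimal.

Max total: $570k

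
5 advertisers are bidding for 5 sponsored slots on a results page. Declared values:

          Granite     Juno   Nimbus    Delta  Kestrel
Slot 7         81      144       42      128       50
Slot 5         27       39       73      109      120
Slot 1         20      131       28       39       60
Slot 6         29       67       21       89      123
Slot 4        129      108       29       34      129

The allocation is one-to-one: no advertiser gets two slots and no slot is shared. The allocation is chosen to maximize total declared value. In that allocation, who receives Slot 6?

Kestrel receives Slot 6.

This is a one-to-one assignment (maximum-weight bipartite matching).
Optimal: Granite→Slot 4 ($129), Juno→Slot 1 ($131), Nimbus→Slot 5 ($73), Delta→Slot 7 ($128), Kestrel→Slot 6 ($123) — total 129+131+73+128+123 = $584.
Column-greedy (each slot in turn goes to its best remaining advertiser) gives $361, worse by 223.
Kestrel's own top slot is Slot 4 ($129), but forcing Kestrel→Slot 4 and reassigning the rest optimally gives only $503 — worse by 81.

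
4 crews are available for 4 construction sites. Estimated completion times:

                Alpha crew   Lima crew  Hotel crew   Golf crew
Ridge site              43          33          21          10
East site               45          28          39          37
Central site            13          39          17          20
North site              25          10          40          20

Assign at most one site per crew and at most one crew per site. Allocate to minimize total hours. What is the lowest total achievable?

This is the linear assignment problem.
Optimal: Alpha crew→Central site (13 hours), Lima crew→North site (10 hours), Hotel crew→East site (39 hours), Golf crew→Ridge site (10 hours) — total 13+10+39+10 = 72 hours.
Row-greedy (each crew in turn takes its cheapest remaining site) gives 81 hours, worse by 9.
Next-best assignment: Alpha crew→North site, Lima crew→East site, Hotel crew→Central site, Golf crew→Ridge site = 80 hours.

Min total: 72 hours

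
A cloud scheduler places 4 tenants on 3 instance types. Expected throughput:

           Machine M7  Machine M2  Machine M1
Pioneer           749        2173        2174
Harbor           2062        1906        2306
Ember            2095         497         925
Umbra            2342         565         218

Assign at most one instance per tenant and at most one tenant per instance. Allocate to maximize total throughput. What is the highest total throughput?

Maximum total: 6821 ops/s

Optimal: Umbra→Machine M7 (2342 ops/s), Pioneer→Machine M2 (2173 ops/s), Harbor→Machine M1 (2306 ops/s) — total 2342+2173+2306 = 6821 ops/s.
Row-greedy (each tenant in turn takes its best remaining instance) gives 4733 ops/s, worse by 2088.
Next-best assignment: Ember→Machine M7, Pioneer→Machine M2, Harbor→Machine M1 = 6574 ops/s.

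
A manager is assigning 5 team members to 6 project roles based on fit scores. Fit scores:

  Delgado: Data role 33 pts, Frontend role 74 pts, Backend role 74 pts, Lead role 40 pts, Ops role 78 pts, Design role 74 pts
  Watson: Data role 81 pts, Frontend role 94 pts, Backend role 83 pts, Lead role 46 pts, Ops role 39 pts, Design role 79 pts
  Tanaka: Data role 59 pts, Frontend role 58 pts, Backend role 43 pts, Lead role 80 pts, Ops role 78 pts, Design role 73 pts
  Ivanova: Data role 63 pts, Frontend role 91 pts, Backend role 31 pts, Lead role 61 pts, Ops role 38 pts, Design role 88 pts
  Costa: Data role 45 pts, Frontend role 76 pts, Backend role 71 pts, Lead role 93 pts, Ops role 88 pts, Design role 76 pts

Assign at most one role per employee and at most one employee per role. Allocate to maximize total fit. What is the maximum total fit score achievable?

Optimal: Delgado→Backend role (74 pts), Watson→Frontend role (94 pts), Tanaka→Ops role (78 pts), Ivanova→Design role (88 pts), Costa→Lead role (93 pts) — total 74+94+78+88+93 = 427 pts.
Row-greedy (each employee in turn takes its best remaining role) gives 411 pts, worse by 16.

Maximum total: 427 pts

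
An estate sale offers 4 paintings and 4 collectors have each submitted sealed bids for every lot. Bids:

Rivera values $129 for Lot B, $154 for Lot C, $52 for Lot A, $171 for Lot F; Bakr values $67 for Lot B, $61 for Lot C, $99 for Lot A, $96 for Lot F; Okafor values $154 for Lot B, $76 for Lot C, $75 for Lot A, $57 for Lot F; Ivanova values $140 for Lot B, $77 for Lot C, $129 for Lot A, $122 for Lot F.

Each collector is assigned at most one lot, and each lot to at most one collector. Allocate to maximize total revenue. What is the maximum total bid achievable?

Optimal: Rivera→Lot C ($154), Bakr→Lot F ($96), Okafor→Lot B ($154), Ivanova→Lot A ($129) — total 154+96+154+129 = $533.
Row-greedy (each collector in turn takes its best remaining lot) gives $501, worse by 32.
Next-best assignment: Rivera→Lot C, Bakr→Lot A, Okafor→Lot B, Ivanova→Lot F = $529.
Checked against all permutations: $533 is optimal.

Maximum total: $533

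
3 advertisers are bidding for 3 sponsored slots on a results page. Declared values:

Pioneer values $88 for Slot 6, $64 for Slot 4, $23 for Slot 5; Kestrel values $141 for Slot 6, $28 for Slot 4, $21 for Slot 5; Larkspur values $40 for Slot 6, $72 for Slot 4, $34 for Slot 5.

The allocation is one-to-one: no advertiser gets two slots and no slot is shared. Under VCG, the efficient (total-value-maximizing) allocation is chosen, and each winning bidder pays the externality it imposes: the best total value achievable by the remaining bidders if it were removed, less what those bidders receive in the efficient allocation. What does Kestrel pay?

Kestrel pays $62.

Efficient allocation: Pioneer→Slot 4 ($64), Kestrel→Slot 6 ($141), Larkspur→Slot 5 ($34); total welfare W = $239.
Kestrel receives Slot 6 at value $141, so the others get W − 141 = $98.
Without Kestrel: best allocation of the remaining 2 bidders over all 3 slots is Pioneer→Slot 6 ($88), Larkspur→Slot 4 ($72), total $160.
VCG payment = (others' best without Kestrel) − (others' welfare with Kestrel) = 160 − 98 = $62.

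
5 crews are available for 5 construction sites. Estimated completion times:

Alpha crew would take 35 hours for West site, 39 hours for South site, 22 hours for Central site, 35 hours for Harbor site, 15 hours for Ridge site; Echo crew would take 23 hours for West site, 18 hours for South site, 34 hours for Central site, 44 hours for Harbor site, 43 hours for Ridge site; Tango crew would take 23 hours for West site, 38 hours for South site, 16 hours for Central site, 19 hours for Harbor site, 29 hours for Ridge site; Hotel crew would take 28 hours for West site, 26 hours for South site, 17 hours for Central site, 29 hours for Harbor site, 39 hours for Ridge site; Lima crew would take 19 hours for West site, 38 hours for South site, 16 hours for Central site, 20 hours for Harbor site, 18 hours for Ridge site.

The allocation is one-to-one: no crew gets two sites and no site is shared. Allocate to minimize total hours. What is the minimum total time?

Min total: 88 hours

Optimal: Alpha crew→Ridge site (15 hours), Echo crew→South site (18 hours), Tango crew→Harbor site (19 hours), Hotel crew→Central site (17 hours), Lima crew→West site (19 hours) — total 15+18+19+17+19 = 88 hours.
Column-greedy (each site in turn goes to its cheapest remaining crew) gives 97 hours, worse by 9.
Swapping Alpha crew↔Lima crew (Alpha crew→West site 35 hours, Lima crew→Ridge site 18 hours) adds 19.
Checked against all permutations: 88 hours is optimal.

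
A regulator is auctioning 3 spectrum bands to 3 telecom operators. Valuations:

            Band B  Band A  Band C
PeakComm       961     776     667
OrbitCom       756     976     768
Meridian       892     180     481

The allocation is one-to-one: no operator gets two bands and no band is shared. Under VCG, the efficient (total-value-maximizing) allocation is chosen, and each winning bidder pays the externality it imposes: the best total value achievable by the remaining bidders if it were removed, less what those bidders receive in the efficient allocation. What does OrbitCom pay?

OrbitCom pays $109M.

Efficient allocation: PeakComm→Band C ($667M), OrbitCom→Band A ($976M), Meridian→Band B ($892M); total welfare W = $2535M.
OrbitCom receives Band A at value $976M, so the others get W − 976 = $1559M.
Without OrbitCom: best allocation of the remaining 2 bidders over all 3 bands is PeakComm→Band A ($776M), Meridian→Band B ($892M), total $1668M.
VCG payment = (others' best without OrbitCom) − (others' welfare with OrbitCom) = 1668 − 1559 = $109M.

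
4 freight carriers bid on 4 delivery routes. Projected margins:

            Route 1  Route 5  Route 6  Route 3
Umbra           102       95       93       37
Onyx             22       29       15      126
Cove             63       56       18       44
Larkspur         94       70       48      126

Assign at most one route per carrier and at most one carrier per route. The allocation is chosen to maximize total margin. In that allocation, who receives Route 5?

Cove receives Route 5.

Optimal: Umbra→Route 6 ($93k), Onyx→Route 3 ($126k), Cove→Route 5 ($56k), Larkspur→Route 1 ($94k) — total 93+126+56+94 = $369k.
Column-greedy (each route in turn goes to its best remaining carrier) gives $316k, worse by 53.
Next-best assignment: Umbra→Route 6, Onyx→Route 3, Cove→Route 1, Larkspur→Route 5 = $352k.
Checked against all permutations: $369k is optimal.
Cove's own top route is Route 1 ($63k), but forcing Cove→Route 1 and reassigning the rest optimally gives only $352k — worse by 17.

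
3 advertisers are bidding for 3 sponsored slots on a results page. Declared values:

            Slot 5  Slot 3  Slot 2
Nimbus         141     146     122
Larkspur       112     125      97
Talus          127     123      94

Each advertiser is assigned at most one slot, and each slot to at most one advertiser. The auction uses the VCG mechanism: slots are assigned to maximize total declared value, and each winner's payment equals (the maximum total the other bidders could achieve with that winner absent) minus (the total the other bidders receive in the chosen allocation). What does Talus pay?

Efficient allocation: Nimbus→Slot 2 ($122), Larkspur→Slot 3 ($125), Talus→Slot 5 ($127); total welfare W = $374.
Talus receives Slot 5 at value $127, so the others get W − 127 = $247.
Without Talus: best allocation of the remaining 2 bidders over all 3 slots is Nimbus→Slot 5 ($141), Larkspur→Slot 3 ($125), total $266.
VCG payment = (others' best without Talus) − (others' welfare with Talus) = 266 − 247 = $19.

Talus pays $19.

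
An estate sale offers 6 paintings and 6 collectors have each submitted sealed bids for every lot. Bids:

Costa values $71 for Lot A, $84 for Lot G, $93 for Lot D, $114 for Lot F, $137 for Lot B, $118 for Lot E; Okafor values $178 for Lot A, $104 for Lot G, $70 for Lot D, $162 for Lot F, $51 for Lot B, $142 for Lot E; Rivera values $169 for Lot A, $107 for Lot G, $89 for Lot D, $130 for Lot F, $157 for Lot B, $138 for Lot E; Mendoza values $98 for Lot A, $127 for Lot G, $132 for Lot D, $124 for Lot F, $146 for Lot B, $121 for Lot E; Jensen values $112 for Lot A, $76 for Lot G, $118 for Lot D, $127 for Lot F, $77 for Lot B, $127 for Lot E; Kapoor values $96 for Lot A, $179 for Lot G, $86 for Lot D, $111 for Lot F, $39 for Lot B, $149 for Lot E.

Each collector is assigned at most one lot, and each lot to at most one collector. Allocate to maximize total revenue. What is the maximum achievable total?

This is a one-to-one assignment (maximum-weight bipartite matching).
Optimal: Costa→Lot B ($137), Okafor→Lot F ($162), Rivera→Lot A ($169), Mendoza→Lot D ($132), Jensen→Lot E ($127), Kapoor→Lot G ($179) — total 137+162+169+132+127+179 = $906.
Max-entry greedy (repeatedly take the single best remaining cell) gives $891, worse by 15.

Max total: $906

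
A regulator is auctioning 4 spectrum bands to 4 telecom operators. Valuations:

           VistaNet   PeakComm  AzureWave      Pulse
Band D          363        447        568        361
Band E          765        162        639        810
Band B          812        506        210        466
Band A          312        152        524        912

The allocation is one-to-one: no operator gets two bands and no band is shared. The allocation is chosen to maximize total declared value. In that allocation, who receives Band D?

Optimal: VistaNet→Band B ($812M), PeakComm→Band D ($447M), AzureWave→Band E ($639M), Pulse→Band A ($912M) — total 812+447+639+912 = $2810M.
Column-greedy (each band in turn goes to its best remaining operator) gives $2342M, worse by 468.
Next-best assignment: VistaNet→Band E, PeakComm→Band B, AzureWave→Band D, Pulse→Band A = $2751M.
PeakComm's own top band is Band B ($506M), but forcing PeakComm→Band B and reassigning the rest optimally gives only $2751M — worse by 59.

PeakComm receives Band D.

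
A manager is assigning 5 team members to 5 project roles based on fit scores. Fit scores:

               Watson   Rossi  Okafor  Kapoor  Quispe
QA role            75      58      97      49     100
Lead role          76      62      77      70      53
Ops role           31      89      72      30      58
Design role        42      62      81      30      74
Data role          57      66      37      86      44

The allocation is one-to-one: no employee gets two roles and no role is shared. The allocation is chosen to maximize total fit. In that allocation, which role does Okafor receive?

Optimal: Watson→Lead role (76 pts), Rossi→Ops role (89 pts), Okafor→Design role (81 pts), Kapoor→Data role (86 pts), Quispe→QA role (100 pts) — total 76+89+81+86+100 = 432 pts.
Column-greedy (each role in turn goes to its best remaining employee) gives 394 pts, worse by 38.
Next-best assignment: Watson→Lead role, Rossi→Ops role, Okafor→QA role, Kapoor→Data role, Quispe→Design role = 422 pts.
Swapping Kapoor↔Okafor (Kapoor→Design role 30 pts, Okafor→Data role 37 pts) loses 100.
Every other assignment is strictly worse.
Okafor's own top role is QA role (97 pts), but forcing Okafor→QA role and reassigning the rest optimally gives only 422 pts — worse by 10.

Okafor receives Design role.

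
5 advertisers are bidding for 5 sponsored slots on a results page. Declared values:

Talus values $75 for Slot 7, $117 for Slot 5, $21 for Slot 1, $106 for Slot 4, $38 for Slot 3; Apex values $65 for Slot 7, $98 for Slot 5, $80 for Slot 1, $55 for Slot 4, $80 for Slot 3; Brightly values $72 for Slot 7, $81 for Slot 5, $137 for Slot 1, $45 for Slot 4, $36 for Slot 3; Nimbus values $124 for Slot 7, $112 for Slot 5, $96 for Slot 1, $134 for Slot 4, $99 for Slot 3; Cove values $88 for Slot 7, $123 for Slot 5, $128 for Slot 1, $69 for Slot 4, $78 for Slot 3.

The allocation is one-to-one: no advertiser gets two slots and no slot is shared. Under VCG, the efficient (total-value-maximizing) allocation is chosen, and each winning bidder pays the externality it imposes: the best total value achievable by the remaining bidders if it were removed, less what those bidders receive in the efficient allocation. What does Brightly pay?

Efficient allocation: Talus→Slot 4 ($106), Apex→Slot 3 ($80), Brightly→Slot 1 ($137), Nimbus→Slot 7 ($124), Cove→Slot 5 ($123); total welfare W = $570.
Brightly receives Slot 1 at value $137, so the others get W − 137 = $433.
Without Brightly: best allocation of the remaining 4 bidders over all 5 slots is Talus→Slot 5 ($117), Apex→Slot 3 ($80), Nimbus→Slot 4 ($134), Cove→Slot 1 ($128), total $459.
VCG payment = (others' best without Brightly) − (others' welfare with Brightly) = 459 − 433 = $26.

Brightly pays $26.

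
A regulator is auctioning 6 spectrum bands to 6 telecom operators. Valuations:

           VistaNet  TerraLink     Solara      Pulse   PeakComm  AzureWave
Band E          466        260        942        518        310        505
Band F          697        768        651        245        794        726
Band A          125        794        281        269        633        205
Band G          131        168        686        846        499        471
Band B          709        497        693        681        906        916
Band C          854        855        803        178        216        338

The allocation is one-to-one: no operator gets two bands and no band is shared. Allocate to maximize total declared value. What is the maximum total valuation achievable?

Max total: $5146M

Optimal: VistaNet→Band C ($854M), TerraLink→Band A ($794M), Solara→Band E ($942M), Pulse→Band G ($846M), PeakComm→Band F ($794M), AzureWave→Band B ($916M) — total 854+794+942+846+794+916 = $5146M.
Max-entry greedy (repeatedly take the single best remaining cell) gives $4478M, worse by 668.
Swapping VistaNet↔TerraLink (VistaNet→Band A $125M, TerraLink→Band C $855M) loses 668.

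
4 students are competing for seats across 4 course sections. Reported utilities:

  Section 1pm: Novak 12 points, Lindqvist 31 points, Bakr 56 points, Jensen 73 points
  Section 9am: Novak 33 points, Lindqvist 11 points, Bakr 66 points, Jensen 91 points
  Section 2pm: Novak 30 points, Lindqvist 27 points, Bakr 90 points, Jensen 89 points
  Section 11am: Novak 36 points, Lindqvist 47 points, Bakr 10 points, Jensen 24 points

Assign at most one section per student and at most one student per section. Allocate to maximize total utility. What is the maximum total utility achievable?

Max total: 248 points

This is a one-to-one assignment (maximum-weight bipartite matching).
Optimal: Novak→Section 11am (36 points), Lindqvist→Section 1pm (31 points), Bakr→Section 2pm (90 points), Jensen→Section 9am (91 points) — total 36+31+90+91 = 248 points.
Column-greedy (each section in turn goes to its best remaining student) gives 216 points, worse by 32.
Swapping Bakr↔Jensen (Bakr→Section 9am 66 points, Jensen→Section 2pm 89 points) loses 26.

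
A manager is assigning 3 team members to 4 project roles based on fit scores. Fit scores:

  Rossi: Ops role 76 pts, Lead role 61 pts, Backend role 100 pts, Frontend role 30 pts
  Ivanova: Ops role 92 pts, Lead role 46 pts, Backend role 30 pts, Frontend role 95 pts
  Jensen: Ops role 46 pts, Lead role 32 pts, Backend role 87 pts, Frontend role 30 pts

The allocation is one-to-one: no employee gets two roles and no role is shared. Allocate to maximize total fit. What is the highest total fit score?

Max total: 258 pts

Optimal: Rossi→Ops role (76 pts), Ivanova→Frontend role (95 pts), Jensen→Backend role (87 pts) — total 76+95+87 = 258 pts.
Row-greedy (each employee in turn takes its best remaining role) gives 241 pts, worse by 17.
Checked against all permutations: 258 pts is optimal.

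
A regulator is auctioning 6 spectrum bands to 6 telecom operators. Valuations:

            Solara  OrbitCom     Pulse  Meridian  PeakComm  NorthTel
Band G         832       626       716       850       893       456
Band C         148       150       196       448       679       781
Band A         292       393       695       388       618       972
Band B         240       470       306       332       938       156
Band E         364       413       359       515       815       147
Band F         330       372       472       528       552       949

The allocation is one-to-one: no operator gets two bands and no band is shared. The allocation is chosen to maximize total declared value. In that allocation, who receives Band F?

NorthTel receives Band F.

Treat this as an assignment problem: match each operator to one band.
Optimal: Solara→Band G ($832M), OrbitCom→Band E ($413M), Pulse→Band A ($695M), Meridian→Band C ($448M), PeakComm→Band B ($938M), NorthTel→Band F ($949M) — total 832+413+695+448+938+949 = $4275M.
Next-best assignment: Solara→Band G, OrbitCom→Band B, Pulse→Band A, Meridian→Band C, PeakComm→Band E, NorthTel→Band F = $4209M.
No other one-to-one assignment exceeds $4275M.
NorthTel's own top band is Band A ($972M), but forcing NorthTel→Band A and reassigning the rest optimally gives only $4075M — worse by 200.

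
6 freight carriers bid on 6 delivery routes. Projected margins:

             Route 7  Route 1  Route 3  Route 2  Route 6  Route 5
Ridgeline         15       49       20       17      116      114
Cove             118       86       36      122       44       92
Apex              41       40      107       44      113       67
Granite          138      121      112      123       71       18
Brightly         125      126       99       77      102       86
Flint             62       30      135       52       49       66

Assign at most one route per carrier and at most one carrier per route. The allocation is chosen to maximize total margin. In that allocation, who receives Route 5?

Ridgeline receives Route 5.

Optimal: Ridgeline→Route 5 ($114k), Cove→Route 2 ($122k), Apex→Route 6 ($113k), Granite→Route 7 ($138k), Brightly→Route 1 ($126k), Flint→Route 3 ($135k) — total 114+122+113+138+126+135 = $748k.
Max-entry greedy (repeatedly take the single best remaining cell) gives $704k, worse by 44.
Next-best assignment: Ridgeline→Route 5, Cove→Route 2, Apex→Route 6, Granite→Route 1, Brightly→Route 7, Flint→Route 3 = $730k.
Swapping Granite↔Brightly (Granite→Route 1 $121k, Brightly→Route 7 $125k) loses 18.
Ridgeline's own top route is Route 6 ($116k), but forcing Ridgeline→Route 6 and reassigning the rest optimally gives only $704k — worse by 44.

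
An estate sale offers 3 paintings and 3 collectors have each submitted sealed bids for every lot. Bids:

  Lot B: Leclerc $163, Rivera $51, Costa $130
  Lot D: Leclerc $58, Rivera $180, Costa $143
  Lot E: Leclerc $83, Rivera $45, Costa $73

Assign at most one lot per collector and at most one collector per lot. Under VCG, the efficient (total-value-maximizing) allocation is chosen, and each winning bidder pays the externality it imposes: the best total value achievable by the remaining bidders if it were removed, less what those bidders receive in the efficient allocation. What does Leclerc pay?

Efficient allocation: Leclerc→Lot B ($163), Rivera→Lot D ($180), Costa→Lot E ($73); total welfare W = $416.
Leclerc receives Lot B at value $163, so the others get W − 163 = $253.
Without Leclerc: best allocation of the remaining 2 bidders over all 3 lots is Rivera→Lot D ($180), Costa→Lot B ($130), total $310.
VCG payment = (others' best without Leclerc) − (others' welfare with Leclerc) = 310 − 253 = $57.

Leclerc pays $57.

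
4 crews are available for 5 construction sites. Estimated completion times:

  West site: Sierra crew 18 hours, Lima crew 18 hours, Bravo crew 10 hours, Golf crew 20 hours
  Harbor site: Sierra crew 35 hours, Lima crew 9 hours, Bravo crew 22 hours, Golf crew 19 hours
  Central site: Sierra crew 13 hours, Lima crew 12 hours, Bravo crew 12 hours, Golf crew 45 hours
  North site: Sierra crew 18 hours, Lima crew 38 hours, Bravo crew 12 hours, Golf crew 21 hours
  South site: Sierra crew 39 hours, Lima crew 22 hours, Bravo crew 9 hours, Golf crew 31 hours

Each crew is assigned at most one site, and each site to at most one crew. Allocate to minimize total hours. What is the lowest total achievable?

This is a one-to-one assignment (minimum-cost bipartite matching).
Optimal: Sierra crew→Central site (13 hours), Lima crew→Harbor site (9 hours), Bravo crew→South site (9 hours), Golf crew→West site (20 hours) — total 13+9+9+20 = 51 hours.
Column-greedy (each site in turn goes to its cheapest remaining crew) gives 53 hours, worse by 2.

Minimum total: 51 hours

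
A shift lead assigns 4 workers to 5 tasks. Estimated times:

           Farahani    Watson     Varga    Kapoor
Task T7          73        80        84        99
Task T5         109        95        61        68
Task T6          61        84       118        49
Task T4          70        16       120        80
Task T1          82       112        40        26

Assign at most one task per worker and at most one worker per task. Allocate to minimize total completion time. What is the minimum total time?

Treat this as an assignment problem: match each worker to one task.
Optimal: Farahani→Task T6 (61 min), Watson→Task T4 (16 min), Varga→Task T5 (61 min), Kapoor→Task T1 (26 min) — total 61+16+61+26 = 164 min.
Next-best assignment: Farahani→Task T7, Watson→Task T4, Varga→Task T5, Kapoor→Task T1 = 176 min.

Minimum total: 164 min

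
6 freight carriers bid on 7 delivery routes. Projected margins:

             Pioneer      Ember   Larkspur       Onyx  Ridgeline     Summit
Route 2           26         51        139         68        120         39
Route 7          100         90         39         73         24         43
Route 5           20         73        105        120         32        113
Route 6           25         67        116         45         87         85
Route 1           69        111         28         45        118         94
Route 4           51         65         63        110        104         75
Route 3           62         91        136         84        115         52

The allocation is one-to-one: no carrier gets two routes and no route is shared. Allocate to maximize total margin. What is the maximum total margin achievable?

Max total: $690k

Optimal: Pioneer→Route 7 ($100k), Ember→Route 1 ($111k), Larkspur→Route 3 ($136k), Onyx→Route 4 ($110k), Ridgeline→Route 2 ($120k), Summit→Route 5 ($113k) — total 100+111+136+110+120+113 = $690k.
Column-greedy (each route in turn goes to its best remaining carrier) gives $632k, worse by 58.
Next-best assignment: Pioneer→Route 7, Ember→Route 1, Larkspur→Route 2, Onyx→Route 4, Ridgeline→Route 3, Summit→Route 5 = $688k.
Swapping Pioneer↔Summit (Pioneer→Route 5 $20k, Summit→Route 7 $43k) loses 150.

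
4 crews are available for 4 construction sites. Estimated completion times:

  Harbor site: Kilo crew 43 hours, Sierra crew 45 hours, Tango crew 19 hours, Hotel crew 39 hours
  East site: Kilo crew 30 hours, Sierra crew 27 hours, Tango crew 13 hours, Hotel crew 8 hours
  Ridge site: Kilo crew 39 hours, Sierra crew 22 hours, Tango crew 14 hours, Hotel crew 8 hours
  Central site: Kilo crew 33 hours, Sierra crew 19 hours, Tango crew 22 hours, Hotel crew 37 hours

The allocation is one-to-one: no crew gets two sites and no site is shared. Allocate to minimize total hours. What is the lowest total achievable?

Minimum total: 76 hours

Optimal: Kilo crew→East site (30 hours), Sierra crew→Central site (19 hours), Tango crew→Harbor site (19 hours), Hotel crew→Ridge site (8 hours) — total 30+19+19+8 = 76 hours.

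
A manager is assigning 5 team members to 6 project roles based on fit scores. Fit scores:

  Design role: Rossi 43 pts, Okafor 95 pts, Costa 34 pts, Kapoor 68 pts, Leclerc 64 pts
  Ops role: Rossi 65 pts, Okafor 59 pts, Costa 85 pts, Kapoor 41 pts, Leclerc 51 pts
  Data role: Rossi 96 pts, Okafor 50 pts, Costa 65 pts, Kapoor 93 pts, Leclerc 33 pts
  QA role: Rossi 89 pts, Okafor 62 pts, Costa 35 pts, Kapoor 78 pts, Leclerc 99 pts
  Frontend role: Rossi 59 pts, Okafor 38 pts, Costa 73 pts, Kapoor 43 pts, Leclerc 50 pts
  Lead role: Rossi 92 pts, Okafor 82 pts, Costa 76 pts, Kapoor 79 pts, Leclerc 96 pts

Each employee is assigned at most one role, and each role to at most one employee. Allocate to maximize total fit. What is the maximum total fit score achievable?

Max total: 464 pts

Optimal: Rossi→Lead role (92 pts), Okafor→Design role (95 pts), Costa→Ops role (85 pts), Kapoor→Data role (93 pts), Leclerc→QA role (99 pts) — total 92+95+85+93+99 = 464 pts.
Column-greedy (each role in turn goes to its best remaining employee) gives 418 pts, worse by 46.
Swapping Rossi↔Leclerc (Rossi→QA role 89 pts, Leclerc→Lead role 96 pts) loses 6.
Every other assignment is strictly worse.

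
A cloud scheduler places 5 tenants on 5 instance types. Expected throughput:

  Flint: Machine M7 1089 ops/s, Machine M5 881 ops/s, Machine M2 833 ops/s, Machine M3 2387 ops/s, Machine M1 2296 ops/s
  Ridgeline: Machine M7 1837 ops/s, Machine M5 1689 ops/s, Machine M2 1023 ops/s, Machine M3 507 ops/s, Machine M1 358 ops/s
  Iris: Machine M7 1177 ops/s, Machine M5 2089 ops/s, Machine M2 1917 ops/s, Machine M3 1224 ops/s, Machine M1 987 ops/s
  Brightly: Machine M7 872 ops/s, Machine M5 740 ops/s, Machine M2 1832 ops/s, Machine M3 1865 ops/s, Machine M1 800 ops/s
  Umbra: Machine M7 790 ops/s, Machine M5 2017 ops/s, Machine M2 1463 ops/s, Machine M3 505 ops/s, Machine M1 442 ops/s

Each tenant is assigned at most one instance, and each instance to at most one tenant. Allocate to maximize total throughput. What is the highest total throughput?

Optimal: Flint→Machine M1 (2296 ops/s), Ridgeline→Machine M7 (1837 ops/s), Iris→Machine M2 (1917 ops/s), Brightly→Machine M3 (1865 ops/s), Umbra→Machine M5 (2017 ops/s) — total 2296+1837+1917+1865+2017 = 9932 ops/s.
Column-greedy (each instance in turn goes to its best remaining tenant) gives 8587 ops/s, worse by 1345.
No other one-to-one assignment exceeds 9932 ops/s.

Maximum total: 9932 ops/s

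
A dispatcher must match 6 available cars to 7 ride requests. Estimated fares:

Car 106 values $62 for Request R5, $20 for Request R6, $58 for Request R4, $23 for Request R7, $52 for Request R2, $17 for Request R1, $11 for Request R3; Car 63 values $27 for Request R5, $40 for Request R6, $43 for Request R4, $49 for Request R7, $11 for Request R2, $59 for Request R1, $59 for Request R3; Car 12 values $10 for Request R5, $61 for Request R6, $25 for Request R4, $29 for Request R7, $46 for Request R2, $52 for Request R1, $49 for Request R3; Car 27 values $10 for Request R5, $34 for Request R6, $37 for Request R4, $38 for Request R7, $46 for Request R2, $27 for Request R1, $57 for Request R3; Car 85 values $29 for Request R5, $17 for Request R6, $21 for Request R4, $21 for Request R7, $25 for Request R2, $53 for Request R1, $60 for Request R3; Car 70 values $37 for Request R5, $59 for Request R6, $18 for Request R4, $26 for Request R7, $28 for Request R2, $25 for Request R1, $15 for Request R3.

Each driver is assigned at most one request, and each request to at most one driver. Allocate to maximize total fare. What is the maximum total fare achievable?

Optimal: Car 106→Request R5 ($62), Car 63→Request R7 ($49), Car 12→Request R1 ($52), Car 27→Request R2 ($46), Car 85→Request R3 ($60), Car 70→Request R6 ($59) — total 62+49+52+46+60+59 = $328.
Row-greedy (each driver in turn takes its best remaining request) gives $290, worse by 38.

Max total: $328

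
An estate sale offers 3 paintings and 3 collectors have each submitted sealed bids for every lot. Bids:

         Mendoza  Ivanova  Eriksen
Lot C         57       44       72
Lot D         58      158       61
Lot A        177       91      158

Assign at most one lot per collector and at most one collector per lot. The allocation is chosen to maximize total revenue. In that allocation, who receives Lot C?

Optimal: Mendoza→Lot A ($177), Ivanova→Lot D ($158), Eriksen→Lot C ($72) — total 177+158+72 = $407.
Swapping Eriksen↔Mendoza (Eriksen→Lot A $158, Mendoza→Lot C $57) loses 34.
Checked against all permutations: $407 is optimal.
Eriksen's own top lot is Lot A ($158), but forcing Eriksen→Lot A and reassigning the rest optimally gives only $373 — worse by 34.

Eriksen receives Lot C.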